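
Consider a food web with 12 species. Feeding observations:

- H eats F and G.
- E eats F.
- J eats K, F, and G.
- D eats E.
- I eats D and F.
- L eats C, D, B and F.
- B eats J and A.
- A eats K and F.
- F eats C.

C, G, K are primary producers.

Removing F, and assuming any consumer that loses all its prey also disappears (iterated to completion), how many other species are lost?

Remove F.
Round 1: E (all prey gone) → extinct.
Round 2: D (all prey gone) → extinct.
Round 3: I (all prey gone) → extinct.
No further losses. Total secondary extinctions: 3.

3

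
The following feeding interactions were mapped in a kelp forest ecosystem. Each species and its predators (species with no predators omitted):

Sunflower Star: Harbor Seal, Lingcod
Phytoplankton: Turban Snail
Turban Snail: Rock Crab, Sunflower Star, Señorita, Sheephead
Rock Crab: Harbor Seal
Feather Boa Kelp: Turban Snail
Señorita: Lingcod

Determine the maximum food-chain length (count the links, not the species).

One longest chain: Feather Boa Kelp → Turban Snail → Rock Crab → Harbor Seal.
It has 4 species and 3 links.

3 links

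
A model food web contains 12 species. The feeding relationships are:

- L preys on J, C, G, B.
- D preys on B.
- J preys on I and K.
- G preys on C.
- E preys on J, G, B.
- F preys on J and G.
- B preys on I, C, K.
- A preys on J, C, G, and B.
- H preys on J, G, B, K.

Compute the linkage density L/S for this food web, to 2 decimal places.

There are L = 24 links among S = 12 species.
L/S = 24/12 = 2.0000 ≈ 2.00.

L/S = 2.00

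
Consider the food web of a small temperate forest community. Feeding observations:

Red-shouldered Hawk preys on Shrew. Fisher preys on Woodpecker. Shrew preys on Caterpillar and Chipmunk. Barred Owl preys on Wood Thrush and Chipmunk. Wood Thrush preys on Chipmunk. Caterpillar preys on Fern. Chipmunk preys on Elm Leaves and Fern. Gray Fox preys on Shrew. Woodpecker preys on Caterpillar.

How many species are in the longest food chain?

4 species

One longest chain: Fern → Caterpillar → Shrew → Red-shouldered Hawk.
It has 4 species and 3 links.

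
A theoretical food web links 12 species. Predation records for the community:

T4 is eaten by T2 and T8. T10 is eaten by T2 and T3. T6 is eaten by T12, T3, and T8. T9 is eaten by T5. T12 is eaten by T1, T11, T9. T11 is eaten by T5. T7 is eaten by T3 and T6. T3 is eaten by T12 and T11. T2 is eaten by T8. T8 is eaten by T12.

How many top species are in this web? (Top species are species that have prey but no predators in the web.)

Top species (has prey, but nothing eats it): T1, T5.
Count: 2.

2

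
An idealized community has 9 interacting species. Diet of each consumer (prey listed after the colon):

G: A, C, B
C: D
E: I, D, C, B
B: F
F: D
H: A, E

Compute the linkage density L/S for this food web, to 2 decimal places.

There are L = 12 links among S = 9 species.
L/S = 12/9 = 1.3333 ≈ 1.33.

L/S = 1.33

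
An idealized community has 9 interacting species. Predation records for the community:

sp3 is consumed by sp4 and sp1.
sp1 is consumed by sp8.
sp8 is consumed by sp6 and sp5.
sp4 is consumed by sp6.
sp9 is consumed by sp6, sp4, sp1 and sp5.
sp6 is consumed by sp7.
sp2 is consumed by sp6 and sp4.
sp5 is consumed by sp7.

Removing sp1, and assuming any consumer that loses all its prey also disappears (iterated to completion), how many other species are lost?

1

Remove sp1.
Round 1: sp8 (all prey gone) → extinct.
No further losses. Total secondary extinctions: 1.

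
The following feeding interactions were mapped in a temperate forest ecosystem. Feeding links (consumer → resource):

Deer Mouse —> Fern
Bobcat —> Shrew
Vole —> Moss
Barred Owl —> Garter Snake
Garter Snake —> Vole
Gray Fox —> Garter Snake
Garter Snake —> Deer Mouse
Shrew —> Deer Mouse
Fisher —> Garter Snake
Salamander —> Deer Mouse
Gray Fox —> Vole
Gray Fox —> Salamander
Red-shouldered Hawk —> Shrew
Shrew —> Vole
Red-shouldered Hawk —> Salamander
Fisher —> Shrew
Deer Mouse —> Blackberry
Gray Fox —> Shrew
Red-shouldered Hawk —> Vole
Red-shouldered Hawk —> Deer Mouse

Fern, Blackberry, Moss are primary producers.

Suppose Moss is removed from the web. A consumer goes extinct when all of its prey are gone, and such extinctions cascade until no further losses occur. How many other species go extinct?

1

Remove Moss.
Round 1: Vole (all prey gone) → extinct.
No further losses. Total secondary extinctions: 1.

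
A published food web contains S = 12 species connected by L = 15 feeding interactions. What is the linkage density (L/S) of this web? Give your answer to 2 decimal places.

There are L = 15 links among S = 12 species.
L/S = 15/12 = 1.2500 ≈ 1.25.

L/S = 1.25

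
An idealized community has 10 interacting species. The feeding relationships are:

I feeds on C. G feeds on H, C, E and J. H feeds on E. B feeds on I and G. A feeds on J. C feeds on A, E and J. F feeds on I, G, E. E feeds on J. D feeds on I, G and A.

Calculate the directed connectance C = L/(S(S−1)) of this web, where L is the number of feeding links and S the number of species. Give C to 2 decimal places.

C = 0.21

The web has S = 10 species and L = 19 feeding links.
C = L / (S(S−1)) = 19 / 90 = 0.2111 ≈ 0.21.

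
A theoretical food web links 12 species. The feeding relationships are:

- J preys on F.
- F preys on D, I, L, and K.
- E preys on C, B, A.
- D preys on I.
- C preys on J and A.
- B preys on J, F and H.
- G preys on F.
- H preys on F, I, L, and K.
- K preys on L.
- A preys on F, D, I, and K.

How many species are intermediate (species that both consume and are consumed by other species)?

Intermediate species (has both prey and predators): K, D, F, A, H, J, B, C.
Count: 8.

8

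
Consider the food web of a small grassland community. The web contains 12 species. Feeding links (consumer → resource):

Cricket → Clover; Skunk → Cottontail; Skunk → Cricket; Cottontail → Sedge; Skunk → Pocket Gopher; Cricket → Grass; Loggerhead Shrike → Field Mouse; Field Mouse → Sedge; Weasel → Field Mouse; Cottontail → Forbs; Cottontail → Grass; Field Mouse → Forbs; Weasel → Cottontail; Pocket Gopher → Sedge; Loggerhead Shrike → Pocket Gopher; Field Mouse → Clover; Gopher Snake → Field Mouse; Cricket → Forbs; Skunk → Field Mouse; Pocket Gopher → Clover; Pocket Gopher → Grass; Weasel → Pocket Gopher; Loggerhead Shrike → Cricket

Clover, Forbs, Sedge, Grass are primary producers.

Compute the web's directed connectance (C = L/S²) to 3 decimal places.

C = 0.160

The web has S = 12 species and L = 23 feeding links.
C = L / S² = 23 / 144 = 0.1597 ≈ 0.160.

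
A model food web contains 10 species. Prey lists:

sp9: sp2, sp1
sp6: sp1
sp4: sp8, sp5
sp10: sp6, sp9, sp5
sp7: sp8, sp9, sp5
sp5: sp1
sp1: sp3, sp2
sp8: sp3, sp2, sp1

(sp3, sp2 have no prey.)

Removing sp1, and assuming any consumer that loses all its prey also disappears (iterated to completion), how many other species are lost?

2

Remove sp1.
Round 1: sp6 (all prey gone), sp5 (all prey gone) → extinct.
No further losses. Total secondary extinctions: 2.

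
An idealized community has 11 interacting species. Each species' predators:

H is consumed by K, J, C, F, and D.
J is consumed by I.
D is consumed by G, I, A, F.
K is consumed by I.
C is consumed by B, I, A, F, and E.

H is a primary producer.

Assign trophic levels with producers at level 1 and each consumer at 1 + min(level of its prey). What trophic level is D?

H is a producer → level 1.
D eats H → level 2.

Trophic level 2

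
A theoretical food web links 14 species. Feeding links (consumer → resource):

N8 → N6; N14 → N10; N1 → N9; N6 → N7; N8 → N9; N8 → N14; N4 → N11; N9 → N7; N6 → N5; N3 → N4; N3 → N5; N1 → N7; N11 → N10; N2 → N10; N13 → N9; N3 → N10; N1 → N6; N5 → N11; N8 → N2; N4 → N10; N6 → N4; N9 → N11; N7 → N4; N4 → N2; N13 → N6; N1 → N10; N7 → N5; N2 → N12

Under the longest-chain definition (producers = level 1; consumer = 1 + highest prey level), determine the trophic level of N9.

N10 is a producer → level 1.
N11 eats N10 → level 2.
N5 eats N11 → level 3.
N7 eats N5 (level 3); other prey at levels: N4 3 → level 4.
N9 eats N7 (level 4); other prey at levels: N11 2 → level 5.

Trophic level 5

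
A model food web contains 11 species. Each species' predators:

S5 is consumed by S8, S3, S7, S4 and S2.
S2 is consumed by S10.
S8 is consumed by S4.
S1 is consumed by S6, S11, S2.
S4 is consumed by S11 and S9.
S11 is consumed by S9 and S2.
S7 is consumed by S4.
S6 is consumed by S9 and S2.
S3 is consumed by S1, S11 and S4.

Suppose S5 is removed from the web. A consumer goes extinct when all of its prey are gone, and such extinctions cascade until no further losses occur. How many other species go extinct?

10

Remove S5.
Round 1: S3 (all prey gone), S8 (all prey gone), S7 (all prey gone) → extinct.
Round 2: S1 (all prey gone), S4 (all prey gone) → extinct.
Round 3: S11 (all prey gone), S6 (all prey gone) → extinct.
Round 4: S9 (all prey gone), S2 (all prey gone) → extinct.
Round 5: S10 (all prey gone) → extinct.
No further losses. Total secondary extinctions: 10.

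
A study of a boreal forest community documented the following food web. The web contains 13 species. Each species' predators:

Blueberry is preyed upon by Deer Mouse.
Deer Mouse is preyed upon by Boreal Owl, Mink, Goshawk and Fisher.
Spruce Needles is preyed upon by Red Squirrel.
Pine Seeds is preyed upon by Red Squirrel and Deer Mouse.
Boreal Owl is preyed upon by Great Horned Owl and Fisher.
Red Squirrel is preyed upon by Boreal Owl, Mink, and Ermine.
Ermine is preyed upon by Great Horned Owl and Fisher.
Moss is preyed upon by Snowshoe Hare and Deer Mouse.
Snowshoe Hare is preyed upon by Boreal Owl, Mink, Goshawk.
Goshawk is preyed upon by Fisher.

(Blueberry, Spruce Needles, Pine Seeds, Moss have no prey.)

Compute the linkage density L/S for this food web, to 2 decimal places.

L/S = 1.62

There are L = 21 links among S = 13 species.
L/S = 21/13 = 1.6154 ≈ 1.62.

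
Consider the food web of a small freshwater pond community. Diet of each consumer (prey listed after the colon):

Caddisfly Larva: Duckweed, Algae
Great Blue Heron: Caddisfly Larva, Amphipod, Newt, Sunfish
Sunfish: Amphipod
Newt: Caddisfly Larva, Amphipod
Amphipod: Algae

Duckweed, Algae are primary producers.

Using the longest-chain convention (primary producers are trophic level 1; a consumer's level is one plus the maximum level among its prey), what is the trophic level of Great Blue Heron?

Trophic level 4

Duckweed is a producer → level 1.
Caddisfly Larva eats Duckweed (level 1); other prey at levels: Algae 1 → level 2.
Newt eats Caddisfly Larva (level 2); other prey at levels: Amphipod 2 → level 3.
Great Blue Heron eats Newt (level 3); other prey at levels: Caddisfly Larva 2, Amphipod 2, Sunfish 3 → level 4.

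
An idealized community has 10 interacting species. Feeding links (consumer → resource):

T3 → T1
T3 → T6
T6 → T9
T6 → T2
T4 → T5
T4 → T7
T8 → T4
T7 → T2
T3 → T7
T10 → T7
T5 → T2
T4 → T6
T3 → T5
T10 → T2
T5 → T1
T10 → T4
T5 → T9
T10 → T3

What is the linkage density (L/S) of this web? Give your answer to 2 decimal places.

There are L = 18 links among S = 10 species.
L/S = 18/10 = 1.8000 ≈ 1.80.

L/S = 1.80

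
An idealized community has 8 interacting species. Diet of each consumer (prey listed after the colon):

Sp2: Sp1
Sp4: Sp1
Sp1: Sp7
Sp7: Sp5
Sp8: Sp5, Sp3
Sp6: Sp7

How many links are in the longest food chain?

3 links

One longest chain: Sp5 → Sp7 → Sp1 → Sp2.
It has 4 species and 3 links.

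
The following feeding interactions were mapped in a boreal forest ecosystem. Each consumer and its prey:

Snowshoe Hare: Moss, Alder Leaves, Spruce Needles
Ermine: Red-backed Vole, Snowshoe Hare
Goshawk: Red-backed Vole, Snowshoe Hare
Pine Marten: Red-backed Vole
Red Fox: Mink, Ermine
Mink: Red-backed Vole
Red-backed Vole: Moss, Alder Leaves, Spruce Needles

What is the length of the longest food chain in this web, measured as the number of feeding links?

3 links

One longest chain: Moss → Red-backed Vole → Ermine → Red Fox.
It has 4 species and 3 links.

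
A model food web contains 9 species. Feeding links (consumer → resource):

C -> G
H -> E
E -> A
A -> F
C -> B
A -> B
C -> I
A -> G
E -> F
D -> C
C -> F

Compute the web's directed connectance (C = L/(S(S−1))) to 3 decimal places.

C = 0.153

The web has S = 9 species and L = 11 feeding links.
C = L / (S(S−1)) = 11 / 72 = 0.1528 ≈ 0.153.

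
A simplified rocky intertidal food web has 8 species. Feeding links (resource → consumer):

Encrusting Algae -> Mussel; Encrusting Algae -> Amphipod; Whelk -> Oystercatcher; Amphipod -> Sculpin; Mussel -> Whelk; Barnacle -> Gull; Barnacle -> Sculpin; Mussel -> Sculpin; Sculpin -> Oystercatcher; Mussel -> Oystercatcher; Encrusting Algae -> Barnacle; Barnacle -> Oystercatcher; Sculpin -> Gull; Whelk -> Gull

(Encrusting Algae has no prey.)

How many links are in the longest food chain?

3 links

One longest chain: Encrusting Algae → Barnacle → Sculpin → Gull.
It has 4 species and 3 links.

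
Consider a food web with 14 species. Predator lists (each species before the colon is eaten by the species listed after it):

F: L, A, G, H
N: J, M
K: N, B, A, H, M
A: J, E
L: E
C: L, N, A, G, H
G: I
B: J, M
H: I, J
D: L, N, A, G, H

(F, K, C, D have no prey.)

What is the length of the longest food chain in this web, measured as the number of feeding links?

One longest chain: F → G → I.
It has 3 species and 2 links.

2 links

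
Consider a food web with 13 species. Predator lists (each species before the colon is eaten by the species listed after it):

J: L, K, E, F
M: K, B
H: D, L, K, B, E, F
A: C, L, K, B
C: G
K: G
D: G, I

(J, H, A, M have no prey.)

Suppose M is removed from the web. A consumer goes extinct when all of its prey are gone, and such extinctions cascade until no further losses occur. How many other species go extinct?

Remove M.
Every predator of it retains at least one other prey: K still has J, H, A; B still has H, A.
No consumer loses all prey, so no secondary extinctions occur.

0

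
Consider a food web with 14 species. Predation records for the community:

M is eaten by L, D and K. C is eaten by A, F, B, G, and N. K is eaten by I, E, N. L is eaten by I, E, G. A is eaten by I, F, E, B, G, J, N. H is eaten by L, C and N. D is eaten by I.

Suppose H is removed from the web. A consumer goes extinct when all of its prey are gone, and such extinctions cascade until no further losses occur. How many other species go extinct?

Remove H.
Round 1: C (all prey gone) → extinct.
Round 2: A (all prey gone) → extinct.
Round 3: B (all prey gone), J (all prey gone), F (all prey gone) → extinct.
No further losses. Total secondary extinctions: 5.

5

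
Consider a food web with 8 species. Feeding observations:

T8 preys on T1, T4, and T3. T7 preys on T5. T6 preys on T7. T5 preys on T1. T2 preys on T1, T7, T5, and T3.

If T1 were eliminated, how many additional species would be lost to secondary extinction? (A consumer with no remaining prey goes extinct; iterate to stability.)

Remove T1.
Round 1: T5 (all prey gone) → extinct.
Round 2: T7 (all prey gone) → extinct.
Round 3: T6 (all prey gone) → extinct.
No further losses. Total secondary extinctions: 3.

3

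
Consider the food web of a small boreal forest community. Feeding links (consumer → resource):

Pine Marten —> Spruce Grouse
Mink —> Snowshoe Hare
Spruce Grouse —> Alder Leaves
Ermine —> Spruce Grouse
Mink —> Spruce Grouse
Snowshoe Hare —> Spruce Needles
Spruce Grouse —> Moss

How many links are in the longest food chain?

2 links

One longest chain: Alder Leaves → Spruce Grouse → Pine Marten.
It has 3 species and 2 links.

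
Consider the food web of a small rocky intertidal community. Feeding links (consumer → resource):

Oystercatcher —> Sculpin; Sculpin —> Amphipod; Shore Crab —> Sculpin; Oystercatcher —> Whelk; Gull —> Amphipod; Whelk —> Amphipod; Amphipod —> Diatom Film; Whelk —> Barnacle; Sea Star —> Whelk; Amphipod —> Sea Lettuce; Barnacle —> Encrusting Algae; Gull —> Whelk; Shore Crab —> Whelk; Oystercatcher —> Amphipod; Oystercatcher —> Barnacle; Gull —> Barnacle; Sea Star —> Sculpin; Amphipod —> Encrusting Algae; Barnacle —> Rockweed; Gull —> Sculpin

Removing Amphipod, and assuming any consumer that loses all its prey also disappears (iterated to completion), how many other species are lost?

1

Remove Amphipod.
Round 1: Sculpin (all prey gone) → extinct.
No further losses. Total secondary extinctions: 1.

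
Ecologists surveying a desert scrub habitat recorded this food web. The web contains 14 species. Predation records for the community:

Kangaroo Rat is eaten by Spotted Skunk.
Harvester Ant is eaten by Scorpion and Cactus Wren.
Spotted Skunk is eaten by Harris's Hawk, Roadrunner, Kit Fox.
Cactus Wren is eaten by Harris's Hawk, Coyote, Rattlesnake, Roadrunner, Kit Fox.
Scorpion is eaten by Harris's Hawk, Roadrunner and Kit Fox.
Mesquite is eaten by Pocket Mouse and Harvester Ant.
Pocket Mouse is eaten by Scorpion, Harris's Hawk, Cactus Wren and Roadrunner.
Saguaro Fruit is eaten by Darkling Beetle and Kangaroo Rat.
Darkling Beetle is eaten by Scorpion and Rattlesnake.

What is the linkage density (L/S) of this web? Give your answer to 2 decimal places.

There are L = 24 links among S = 14 species.
L/S = 24/14 = 1.7143 ≈ 1.71.

L/S = 1.71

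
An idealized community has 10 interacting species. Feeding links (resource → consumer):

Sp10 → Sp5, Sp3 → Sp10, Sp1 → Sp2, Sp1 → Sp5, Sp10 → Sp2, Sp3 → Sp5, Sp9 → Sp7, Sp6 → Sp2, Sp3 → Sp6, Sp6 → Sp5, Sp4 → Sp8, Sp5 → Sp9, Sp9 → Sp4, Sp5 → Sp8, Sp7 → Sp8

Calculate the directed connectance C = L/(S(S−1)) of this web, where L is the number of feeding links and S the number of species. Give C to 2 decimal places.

C = 0.17

The web has S = 10 species and L = 15 feeding links.
C = L / (S(S−1)) = 15 / 90 = 0.1667 ≈ 0.17.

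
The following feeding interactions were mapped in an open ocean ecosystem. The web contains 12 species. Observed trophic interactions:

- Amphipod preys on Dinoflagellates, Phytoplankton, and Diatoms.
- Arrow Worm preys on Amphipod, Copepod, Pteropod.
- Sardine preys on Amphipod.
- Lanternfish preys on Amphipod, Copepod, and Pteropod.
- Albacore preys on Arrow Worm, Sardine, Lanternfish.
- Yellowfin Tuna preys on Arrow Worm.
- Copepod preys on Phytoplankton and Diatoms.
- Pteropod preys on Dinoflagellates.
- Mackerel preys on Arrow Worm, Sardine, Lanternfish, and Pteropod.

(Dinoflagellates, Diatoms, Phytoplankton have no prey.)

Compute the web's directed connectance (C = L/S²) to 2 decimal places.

C = 0.15

The web has S = 12 species and L = 21 feeding links.
C = L / S² = 21 / 144 = 0.1458 ≈ 0.15.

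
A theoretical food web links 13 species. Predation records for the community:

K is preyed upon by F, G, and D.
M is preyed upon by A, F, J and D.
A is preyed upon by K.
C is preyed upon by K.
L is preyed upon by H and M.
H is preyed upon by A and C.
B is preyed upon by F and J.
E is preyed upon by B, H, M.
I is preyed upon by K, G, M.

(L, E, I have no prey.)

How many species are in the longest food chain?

5 species

One longest chain: L → H → C → K → F.
It has 5 species and 4 links.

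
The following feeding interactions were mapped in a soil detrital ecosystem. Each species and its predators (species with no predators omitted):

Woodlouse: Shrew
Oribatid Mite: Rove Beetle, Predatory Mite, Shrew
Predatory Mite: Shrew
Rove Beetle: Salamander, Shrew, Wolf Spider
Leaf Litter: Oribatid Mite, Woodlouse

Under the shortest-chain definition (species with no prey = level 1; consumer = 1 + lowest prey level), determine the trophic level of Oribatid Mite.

Leaf Litter has no prey (basal) → level 1.
Oribatid Mite eats Leaf Litter → level 2.

Trophic level 2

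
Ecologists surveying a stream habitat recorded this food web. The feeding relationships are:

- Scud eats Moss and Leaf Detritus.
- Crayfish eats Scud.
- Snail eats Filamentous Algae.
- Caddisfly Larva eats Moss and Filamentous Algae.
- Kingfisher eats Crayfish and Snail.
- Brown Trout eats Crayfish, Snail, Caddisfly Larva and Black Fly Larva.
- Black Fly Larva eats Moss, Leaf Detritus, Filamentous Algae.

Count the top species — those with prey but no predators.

Top species (has prey, but nothing eats it): Brown Trout, Kingfisher.
Count: 2.

2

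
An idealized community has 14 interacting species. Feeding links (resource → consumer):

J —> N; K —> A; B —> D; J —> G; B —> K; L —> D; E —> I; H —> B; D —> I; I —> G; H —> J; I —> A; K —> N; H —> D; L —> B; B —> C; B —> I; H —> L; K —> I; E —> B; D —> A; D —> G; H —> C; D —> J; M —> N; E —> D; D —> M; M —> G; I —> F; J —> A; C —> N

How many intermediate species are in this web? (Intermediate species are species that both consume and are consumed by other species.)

Intermediate species (has both prey and predators): L, B, D, C, K, I, M, J.
Count: 8.

8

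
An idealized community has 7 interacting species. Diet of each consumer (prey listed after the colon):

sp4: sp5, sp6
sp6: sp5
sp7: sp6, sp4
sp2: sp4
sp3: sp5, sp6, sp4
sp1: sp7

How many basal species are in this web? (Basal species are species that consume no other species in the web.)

1

Basal species (no prey listed): sp5.
Count: 1.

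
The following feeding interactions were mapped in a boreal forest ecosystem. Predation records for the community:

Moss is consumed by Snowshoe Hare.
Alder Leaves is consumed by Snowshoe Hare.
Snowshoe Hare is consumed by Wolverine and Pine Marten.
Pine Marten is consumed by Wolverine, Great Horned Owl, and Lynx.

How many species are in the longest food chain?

4 species

One longest chain: Moss → Snowshoe Hare → Pine Marten → Great Horned Owl.
It has 4 species and 3 links.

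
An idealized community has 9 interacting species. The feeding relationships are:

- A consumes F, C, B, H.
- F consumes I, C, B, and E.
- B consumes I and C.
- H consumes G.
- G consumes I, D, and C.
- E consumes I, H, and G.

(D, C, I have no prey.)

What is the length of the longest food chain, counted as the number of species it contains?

One longest chain: D → G → H → E → F → A.
It has 6 species and 5 links.

6 species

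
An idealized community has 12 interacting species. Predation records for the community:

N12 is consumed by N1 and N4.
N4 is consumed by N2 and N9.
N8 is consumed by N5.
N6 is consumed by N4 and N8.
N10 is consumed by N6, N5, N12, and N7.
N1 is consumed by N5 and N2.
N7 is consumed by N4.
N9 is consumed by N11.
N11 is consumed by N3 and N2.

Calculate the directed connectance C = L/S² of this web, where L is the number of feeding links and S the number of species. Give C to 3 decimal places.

The web has S = 12 species and L = 17 feeding links.
C = L / S² = 17 / 144 = 0.1181 ≈ 0.118.

C = 0.118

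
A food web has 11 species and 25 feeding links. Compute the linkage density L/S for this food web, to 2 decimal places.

L/S = 2.27

There are L = 25 links among S = 11 species.
L/S = 25/11 = 2.2727 ≈ 2.27.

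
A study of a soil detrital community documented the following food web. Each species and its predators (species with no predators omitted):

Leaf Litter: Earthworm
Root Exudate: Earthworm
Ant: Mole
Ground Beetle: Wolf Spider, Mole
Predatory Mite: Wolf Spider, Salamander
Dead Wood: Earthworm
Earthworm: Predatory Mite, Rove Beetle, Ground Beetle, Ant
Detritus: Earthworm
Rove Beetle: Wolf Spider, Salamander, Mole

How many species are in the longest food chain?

4 species

One longest chain: Dead Wood → Earthworm → Predatory Mite → Wolf Spider.
It has 4 species and 3 links.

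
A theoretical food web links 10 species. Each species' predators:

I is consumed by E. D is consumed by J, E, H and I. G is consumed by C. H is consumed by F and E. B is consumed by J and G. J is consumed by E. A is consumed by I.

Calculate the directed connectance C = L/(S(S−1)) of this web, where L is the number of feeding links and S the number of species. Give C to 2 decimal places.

C = 0.13

The web has S = 10 species and L = 12 feeding links.
C = L / (S(S−1)) = 12 / 90 = 0.1333 ≈ 0.13.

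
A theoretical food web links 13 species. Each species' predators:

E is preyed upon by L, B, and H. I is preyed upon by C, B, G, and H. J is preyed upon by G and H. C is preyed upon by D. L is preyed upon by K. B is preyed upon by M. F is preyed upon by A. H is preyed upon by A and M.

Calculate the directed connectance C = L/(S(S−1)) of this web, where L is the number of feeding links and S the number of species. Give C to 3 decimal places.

The web has S = 13 species and L = 15 feeding links.
C = L / (S(S−1)) = 15 / 156 = 0.0962 ≈ 0.096.

C = 0.096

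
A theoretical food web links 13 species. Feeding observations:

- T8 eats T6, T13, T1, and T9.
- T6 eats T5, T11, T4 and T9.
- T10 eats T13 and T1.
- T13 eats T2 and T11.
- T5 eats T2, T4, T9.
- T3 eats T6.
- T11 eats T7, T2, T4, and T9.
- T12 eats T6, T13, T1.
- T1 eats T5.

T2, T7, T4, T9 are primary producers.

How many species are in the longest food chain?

4 species

One longest chain: T2 → T5 → T6 → T3.
It has 4 species and 3 links.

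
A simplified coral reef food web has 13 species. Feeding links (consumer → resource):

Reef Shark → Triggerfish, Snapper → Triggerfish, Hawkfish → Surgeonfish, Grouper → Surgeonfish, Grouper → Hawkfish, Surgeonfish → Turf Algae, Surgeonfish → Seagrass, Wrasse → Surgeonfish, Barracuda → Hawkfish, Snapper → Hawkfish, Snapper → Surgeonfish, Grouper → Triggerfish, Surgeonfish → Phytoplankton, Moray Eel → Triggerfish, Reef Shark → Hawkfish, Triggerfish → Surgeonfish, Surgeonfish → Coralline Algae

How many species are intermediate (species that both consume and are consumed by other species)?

3

Intermediate species (has both prey and predators): Surgeonfish, Hawkfish, Triggerfish.
Count: 3.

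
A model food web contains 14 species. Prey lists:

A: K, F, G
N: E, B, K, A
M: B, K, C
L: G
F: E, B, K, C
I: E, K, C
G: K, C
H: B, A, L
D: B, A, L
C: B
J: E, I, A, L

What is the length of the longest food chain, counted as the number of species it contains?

One longest chain: B → C → F → A → H.
It has 5 species and 4 links.

5 species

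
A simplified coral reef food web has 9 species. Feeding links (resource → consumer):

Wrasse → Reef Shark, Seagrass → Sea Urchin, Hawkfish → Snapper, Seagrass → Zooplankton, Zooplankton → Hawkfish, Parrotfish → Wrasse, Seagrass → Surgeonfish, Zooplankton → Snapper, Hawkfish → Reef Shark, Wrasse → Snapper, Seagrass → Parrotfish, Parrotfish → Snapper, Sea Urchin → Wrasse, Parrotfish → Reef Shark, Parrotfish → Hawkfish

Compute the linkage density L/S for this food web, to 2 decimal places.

L/S = 1.67

There are L = 15 links among S = 9 species.
L/S = 15/9 = 1.6667 ≈ 1.67.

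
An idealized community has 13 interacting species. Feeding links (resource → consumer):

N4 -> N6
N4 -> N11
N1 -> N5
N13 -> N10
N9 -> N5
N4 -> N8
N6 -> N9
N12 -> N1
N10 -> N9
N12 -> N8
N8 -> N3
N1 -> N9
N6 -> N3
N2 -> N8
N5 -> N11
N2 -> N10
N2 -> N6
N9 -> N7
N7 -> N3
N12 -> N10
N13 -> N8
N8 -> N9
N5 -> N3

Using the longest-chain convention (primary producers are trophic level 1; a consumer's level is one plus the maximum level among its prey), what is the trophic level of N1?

N12 is a producer → level 1.
N1 eats N12 → level 2.

Trophic level 2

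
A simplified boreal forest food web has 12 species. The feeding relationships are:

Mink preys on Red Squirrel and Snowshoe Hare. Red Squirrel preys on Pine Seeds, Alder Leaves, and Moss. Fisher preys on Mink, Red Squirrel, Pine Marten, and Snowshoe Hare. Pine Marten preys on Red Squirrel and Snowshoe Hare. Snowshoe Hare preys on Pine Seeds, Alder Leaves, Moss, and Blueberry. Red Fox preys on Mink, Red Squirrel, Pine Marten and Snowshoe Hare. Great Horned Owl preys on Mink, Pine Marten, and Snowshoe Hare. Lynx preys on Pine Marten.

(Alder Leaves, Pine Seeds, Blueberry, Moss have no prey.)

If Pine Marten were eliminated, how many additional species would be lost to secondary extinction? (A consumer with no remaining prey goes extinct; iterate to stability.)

1

Remove Pine Marten.
Round 1: Lynx (all prey gone) → extinct.
No further losses. Total secondary extinctions: 1.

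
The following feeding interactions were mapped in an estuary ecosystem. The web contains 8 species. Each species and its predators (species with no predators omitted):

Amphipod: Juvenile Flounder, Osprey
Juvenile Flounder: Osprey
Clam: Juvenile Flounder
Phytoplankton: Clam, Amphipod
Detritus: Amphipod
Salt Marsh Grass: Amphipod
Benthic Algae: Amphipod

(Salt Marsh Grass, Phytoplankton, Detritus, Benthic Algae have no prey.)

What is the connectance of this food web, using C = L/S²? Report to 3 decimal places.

The web has S = 8 species and L = 9 feeding links.
C = L / S² = 9 / 64 = 0.1406 ≈ 0.141.

C = 0.141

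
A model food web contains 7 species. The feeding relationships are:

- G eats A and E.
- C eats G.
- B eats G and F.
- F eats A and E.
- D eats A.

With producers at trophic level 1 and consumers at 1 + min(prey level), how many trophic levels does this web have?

Producers (level 1): E, A.
Following each consumer down to its lowest-level prey: E → G → C (levels 1 through 3).
All prey of C (G 2) are at level 2 or above, so C is at level 1 + 2 = 3.
Every consumer has at least one prey at level 2 or below, so none exceeds level 3.

3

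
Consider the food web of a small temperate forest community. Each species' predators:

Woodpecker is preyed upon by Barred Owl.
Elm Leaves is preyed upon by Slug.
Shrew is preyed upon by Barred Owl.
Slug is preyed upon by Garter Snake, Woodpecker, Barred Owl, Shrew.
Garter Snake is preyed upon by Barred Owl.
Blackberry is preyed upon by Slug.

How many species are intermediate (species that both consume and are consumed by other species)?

4

Intermediate species (has both prey and predators): Slug, Shrew, Garter Snake, Woodpecker.
Count: 4.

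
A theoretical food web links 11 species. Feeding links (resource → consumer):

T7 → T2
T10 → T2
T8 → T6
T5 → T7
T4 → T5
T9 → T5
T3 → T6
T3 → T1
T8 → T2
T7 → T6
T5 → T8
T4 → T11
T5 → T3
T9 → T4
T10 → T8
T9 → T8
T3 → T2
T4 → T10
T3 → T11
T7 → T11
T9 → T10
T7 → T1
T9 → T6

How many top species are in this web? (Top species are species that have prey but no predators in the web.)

4

Top species (has prey, but nothing eats it): T11, T6, T2, T1.
Count: 4.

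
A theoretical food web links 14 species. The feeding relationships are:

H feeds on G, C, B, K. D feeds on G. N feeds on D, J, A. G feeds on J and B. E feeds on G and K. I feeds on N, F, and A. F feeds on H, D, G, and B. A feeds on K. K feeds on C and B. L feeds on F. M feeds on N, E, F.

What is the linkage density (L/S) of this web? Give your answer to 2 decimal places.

L/S = 1.86

There are L = 26 links among S = 14 species.
L/S = 26/14 = 1.8571 ≈ 1.86.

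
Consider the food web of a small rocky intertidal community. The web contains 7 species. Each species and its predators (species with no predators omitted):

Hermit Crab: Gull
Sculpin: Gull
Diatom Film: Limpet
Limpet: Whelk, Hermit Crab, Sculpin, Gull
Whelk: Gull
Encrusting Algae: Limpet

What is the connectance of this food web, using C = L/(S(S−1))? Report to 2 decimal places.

The web has S = 7 species and L = 9 feeding links.
C = L / (S(S−1)) = 9 / 42 = 0.2143 ≈ 0.21.

C = 0.21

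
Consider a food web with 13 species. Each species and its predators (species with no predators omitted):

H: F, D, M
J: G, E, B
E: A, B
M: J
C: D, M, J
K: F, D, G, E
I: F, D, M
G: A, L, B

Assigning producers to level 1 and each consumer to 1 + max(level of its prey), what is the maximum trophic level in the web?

Producers (level 1): H, K, I, C.
H → M → J → G → A gives A level 5.
No species has a prey at level 5, so no species reaches level 6.

5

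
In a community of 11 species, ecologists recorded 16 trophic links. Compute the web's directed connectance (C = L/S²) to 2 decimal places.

The web has S = 11 species and L = 16 feeding links.
C = L / S² = 16 / 121 = 0.1322 ≈ 0.13.

C = 0.13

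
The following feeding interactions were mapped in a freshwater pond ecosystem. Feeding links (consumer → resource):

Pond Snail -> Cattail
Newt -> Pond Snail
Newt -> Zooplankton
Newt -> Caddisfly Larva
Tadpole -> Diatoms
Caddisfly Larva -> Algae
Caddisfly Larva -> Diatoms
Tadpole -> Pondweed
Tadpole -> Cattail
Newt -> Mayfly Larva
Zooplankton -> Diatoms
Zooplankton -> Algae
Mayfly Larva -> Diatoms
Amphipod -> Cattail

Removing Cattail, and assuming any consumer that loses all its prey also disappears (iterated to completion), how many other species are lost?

Remove Cattail.
Round 1: Pond Snail (all prey gone), Amphipod (all prey gone) → extinct.
No further losses. Total secondary extinctions: 2.

2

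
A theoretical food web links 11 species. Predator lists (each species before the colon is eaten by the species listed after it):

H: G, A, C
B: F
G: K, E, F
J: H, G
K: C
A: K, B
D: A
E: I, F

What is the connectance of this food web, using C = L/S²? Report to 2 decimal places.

C = 0.12

The web has S = 11 species and L = 15 feeding links.
C = L / S² = 15 / 121 = 0.1240 ≈ 0.12.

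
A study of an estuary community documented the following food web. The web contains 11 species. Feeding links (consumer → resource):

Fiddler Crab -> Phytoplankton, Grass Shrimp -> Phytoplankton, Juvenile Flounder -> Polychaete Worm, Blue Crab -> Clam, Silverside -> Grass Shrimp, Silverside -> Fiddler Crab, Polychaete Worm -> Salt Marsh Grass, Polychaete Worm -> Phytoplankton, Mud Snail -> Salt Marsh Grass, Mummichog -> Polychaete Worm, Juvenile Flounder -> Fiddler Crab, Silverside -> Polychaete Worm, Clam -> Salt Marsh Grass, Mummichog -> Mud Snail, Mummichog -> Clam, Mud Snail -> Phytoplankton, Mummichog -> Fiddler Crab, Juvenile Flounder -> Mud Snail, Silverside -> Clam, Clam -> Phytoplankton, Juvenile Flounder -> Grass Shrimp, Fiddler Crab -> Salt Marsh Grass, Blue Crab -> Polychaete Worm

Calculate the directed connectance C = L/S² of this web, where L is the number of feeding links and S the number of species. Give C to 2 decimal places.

C = 0.19

The web has S = 11 species and L = 23 feeding links.
C = L / S² = 23 / 121 = 0.1901 ≈ 0.19.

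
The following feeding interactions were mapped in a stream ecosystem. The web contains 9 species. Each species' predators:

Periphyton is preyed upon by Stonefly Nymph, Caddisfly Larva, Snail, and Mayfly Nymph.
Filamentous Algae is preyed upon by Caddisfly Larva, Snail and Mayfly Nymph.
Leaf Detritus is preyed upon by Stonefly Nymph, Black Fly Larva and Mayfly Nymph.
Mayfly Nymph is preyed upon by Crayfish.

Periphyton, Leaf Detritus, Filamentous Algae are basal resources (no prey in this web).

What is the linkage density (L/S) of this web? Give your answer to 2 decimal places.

L/S = 1.22

There are L = 11 links among S = 9 species.
L/S = 11/9 = 1.2222 ≈ 1.22.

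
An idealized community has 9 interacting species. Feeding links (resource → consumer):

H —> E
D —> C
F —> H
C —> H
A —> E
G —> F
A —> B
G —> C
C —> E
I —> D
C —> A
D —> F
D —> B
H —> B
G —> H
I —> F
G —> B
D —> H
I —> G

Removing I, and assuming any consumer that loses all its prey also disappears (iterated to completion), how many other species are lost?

8

Remove I.
Round 1: G (all prey gone), D (all prey gone) → extinct.
Round 2: C (all prey gone), F (all prey gone) → extinct.
Round 3: A (all prey gone), H (all prey gone) → extinct.
Round 4: B (all prey gone), E (all prey gone) → extinct.
No further losses. Total secondary extinctions: 8.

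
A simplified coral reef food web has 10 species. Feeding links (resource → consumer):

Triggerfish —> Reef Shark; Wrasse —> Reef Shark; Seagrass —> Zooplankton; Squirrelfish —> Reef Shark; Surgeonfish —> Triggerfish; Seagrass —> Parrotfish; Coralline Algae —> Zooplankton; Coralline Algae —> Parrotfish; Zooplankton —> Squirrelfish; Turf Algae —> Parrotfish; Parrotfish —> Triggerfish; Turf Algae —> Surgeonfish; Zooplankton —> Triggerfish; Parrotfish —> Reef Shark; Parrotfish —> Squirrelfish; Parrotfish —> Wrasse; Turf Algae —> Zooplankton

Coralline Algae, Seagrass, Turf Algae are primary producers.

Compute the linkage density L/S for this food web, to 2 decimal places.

There are L = 17 links among S = 10 species.
L/S = 17/10 = 1.7000 ≈ 1.70.

L/S = 1.70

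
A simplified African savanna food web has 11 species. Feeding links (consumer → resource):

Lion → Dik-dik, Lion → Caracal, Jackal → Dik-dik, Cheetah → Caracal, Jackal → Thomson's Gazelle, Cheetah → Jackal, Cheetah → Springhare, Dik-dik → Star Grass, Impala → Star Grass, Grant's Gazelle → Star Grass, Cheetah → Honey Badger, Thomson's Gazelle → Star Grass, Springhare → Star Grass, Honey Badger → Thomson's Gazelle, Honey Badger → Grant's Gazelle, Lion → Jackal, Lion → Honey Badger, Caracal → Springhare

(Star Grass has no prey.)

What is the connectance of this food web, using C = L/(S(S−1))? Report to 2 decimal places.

The web has S = 11 species and L = 18 feeding links.
C = L / (S(S−1)) = 18 / 110 = 0.1636 ≈ 0.16.

C = 0.16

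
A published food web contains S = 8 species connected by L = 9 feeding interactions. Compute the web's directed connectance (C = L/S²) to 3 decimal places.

C = 0.141

The web has S = 8 species and L = 9 feeding links.
C = L / S² = 9 / 64 = 0.1406 ≈ 0.141.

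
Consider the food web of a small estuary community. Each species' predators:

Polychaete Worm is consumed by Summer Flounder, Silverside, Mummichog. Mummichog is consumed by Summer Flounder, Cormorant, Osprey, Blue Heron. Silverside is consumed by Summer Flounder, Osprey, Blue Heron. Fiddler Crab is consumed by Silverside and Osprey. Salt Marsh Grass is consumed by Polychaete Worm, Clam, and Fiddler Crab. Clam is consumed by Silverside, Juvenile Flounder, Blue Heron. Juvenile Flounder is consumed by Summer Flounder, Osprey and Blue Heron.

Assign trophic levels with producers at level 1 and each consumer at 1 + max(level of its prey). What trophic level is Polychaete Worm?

Salt Marsh Grass is a producer → level 1.
Polychaete Worm eats Salt Marsh Grass → level 2.

Trophic level 2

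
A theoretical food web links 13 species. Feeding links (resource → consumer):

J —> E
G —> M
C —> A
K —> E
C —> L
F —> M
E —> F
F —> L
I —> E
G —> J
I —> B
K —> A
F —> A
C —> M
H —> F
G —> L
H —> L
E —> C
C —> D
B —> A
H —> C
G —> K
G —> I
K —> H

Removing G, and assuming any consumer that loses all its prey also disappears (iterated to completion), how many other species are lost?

12

Remove G.
Round 1: I (all prey gone), J (all prey gone), K (all prey gone) → extinct.
Round 2: H (all prey gone), E (all prey gone), B (all prey gone) → extinct.
Round 3: C (all prey gone), F (all prey gone) → extinct.
Round 4: M (all prey gone), A (all prey gone), D (all prey gone), L (all prey gone) → extinct.
No further losses. Total secondary extinctions: 12.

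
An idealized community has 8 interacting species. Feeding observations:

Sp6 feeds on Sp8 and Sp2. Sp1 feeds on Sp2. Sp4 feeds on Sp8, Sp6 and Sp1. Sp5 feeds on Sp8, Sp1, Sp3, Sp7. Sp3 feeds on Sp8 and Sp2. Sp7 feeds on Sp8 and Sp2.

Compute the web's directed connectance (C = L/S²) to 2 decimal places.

The web has S = 8 species and L = 14 feeding links.
C = L / S² = 14 / 64 = 0.2188 ≈ 0.22.

C = 0.22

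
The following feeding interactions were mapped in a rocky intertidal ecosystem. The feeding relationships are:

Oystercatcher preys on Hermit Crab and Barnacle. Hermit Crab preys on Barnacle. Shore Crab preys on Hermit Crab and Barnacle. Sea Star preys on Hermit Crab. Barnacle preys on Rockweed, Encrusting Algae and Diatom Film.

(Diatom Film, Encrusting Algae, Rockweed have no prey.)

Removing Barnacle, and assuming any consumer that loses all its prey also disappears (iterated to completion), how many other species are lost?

Remove Barnacle.
Round 1: Hermit Crab (all prey gone) → extinct.
Round 2: Shore Crab (all prey gone), Oystercatcher (all prey gone), Sea Star (all prey gone) → extinct.
No further losses. Total secondary extinctions: 4.

4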